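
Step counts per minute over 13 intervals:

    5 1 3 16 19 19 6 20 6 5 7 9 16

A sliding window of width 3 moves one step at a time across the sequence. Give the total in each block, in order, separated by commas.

9, 20, 38, 54, 44, 45, 32, 31, 18, 21, 32

Sliding a size-3 window across the 13 values:
5 1 3 → sum 9
1 3 16 → sum 20
3 16 19 → sum 38
16 19 19 → sum 54
19 19 6 → sum 44
19 6 20 → sum 45
6 20 6 → sum 32
20 6 5 → sum 31
6 5 7 → sum 18
5 7 9 → sum 21
7 9 16 → sum 32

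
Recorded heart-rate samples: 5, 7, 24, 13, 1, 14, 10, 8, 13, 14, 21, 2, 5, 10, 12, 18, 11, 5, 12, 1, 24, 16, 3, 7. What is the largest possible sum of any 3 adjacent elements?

48

(5, 7, 24) → sum 36
(7, 24, 13) → sum 44
(24, 13, 1) → sum 38
(13, 1, 14) → sum 28
(1, 14, 10) → sum 25
(14, 10, 8) → sum 32
(10, 8, 13) → sum 31
(8, 13, 14) → sum 35
(13, 14, 21) → sum 48
(14, 21, 2) → sum 37
(21, 2, 5) → sum 28
(2, 5, 10) → sum 17
(5, 10, 12) → sum 27
(10, 12, 18) → sum 40
(12, 18, 11) → sum 41
(18, 11, 5) → sum 34
(11, 5, 12) → sum 28
(5, 12, 1) → sum 18
(12, 1, 24) → sum 37
(1, 24, 16) → sum 41
(24, 16, 3) → sum 43
(16, 3, 7) → sum 26
Largest of these is 48.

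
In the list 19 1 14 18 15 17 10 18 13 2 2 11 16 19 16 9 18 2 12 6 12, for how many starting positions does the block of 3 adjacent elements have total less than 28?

3

19 1 14 → sum 34
1 14 18 → sum 33
14 18 15 → sum 47
18 15 17 → sum 50
15 17 10 → sum 42
17 10 18 → sum 45
10 18 13 → sum 41
18 13 2 → sum 33
13 2 2 → sum 17  < 28 ✓
2 2 11 → sum 15  < 28 ✓
2 11 16 → sum 29
11 16 19 → sum 46
16 19 16 → sum 51
19 16 9 → sum 44
16 9 18 → sum 43
9 18 2 → sum 29
18 2 12 → sum 32
2 12 6 → sum 20  < 28 ✓
12 6 12 → sum 30
3 windows satisfy the condition.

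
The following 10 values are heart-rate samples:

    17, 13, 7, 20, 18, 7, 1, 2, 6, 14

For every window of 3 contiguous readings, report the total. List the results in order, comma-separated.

(17, 13, 7) → sum 37
(13, 7, 20) → sum 40
(7, 20, 18) → sum 45
(20, 18, 7) → sum 45
(18, 7, 1) → sum 26
(7, 1, 2) → sum 10
(1, 2, 6) → sum 9
(2, 6, 14) → sum 22

37, 40, 45, 45, 26, 10, 9, 22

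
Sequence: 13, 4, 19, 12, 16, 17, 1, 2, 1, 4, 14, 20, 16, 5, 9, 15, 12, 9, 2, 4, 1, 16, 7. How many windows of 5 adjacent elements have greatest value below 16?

13 4 19 12 16 → max 19
4 19 12 16 17 → max 19
19 12 16 17 1 → max 19
12 16 17 1 2 → max 17
16 17 1 2 1 → max 17
17 1 2 1 4 → max 17
1 2 1 4 14 → max 14  < 16 ✓
2 1 4 14 20 → max 20
1 4 14 20 16 → max 20
4 14 20 16 5 → max 20
14 20 16 5 9 → max 20
20 16 5 9 15 → max 20
16 5 9 15 12 → max 16
5 9 15 12 9 → max 15  < 16 ✓
9 15 12 9 2 → max 15  < 16 ✓
15 12 9 2 4 → max 15  < 16 ✓
12 9 2 4 1 → max 12  < 16 ✓
9 2 4 1 16 → max 16
2 4 1 16 7 → max 16
5 windows satisfy the condition.

5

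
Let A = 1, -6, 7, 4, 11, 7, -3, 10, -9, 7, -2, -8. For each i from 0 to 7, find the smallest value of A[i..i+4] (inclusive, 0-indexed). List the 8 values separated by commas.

(1, -6, 7, 4, 11) → min -6
(-6, 7, 4, 11, 7) → min -6
(7, 4, 11, 7, -3) → min -3
(4, 11, 7, -3, 10) → min -3
(11, 7, -3, 10, -9) → min -9
(7, -3, 10, -9, 7) → min -9
(-3, 10, -9, 7, -2) → min -9
(10, -9, 7, -2, -8) → min -9

-6, -6, -3, -3, -9, -9, -9, -9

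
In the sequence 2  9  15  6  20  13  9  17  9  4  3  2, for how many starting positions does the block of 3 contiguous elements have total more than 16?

8

(2, 9, 15) → sum 26  > 16 ✓
(9, 15, 6) → sum 30  > 16 ✓
(15, 6, 20) → sum 41  > 16 ✓
(6, 20, 13) → sum 39  > 16 ✓
(20, 13, 9) → sum 42  > 16 ✓
(13, 9, 17) → sum 39  > 16 ✓
(9, 17, 9) → sum 35  > 16 ✓
(17, 9, 4) → sum 30  > 16 ✓
(9, 4, 3) → sum 16
(4, 3, 2) → sum 9
8 windows satisfy the condition.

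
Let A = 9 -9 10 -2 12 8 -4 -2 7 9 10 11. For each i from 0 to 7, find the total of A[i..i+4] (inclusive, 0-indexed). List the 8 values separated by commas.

[9, -9, 10, -2, 12] → sum 20
[-9, 10, -2, 12, 8] → sum 19
[10, -2, 12, 8, -4] → sum 24
[-2, 12, 8, -4, -2] → sum 12
[12, 8, -4, -2, 7] → sum 21
[8, -4, -2, 7, 9] → sum 18
[-4, -2, 7, 9, 10] → sum 20
[-2, 7, 9, 10, 11] → sum 35

20, 19, 24, 12, 21, 18, 20, 35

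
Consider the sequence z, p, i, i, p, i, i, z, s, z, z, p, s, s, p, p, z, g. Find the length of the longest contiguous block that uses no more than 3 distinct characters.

Extend right; when distinct count exceeds 3, shrink from the left:
[z] 1 distinct, len 1
[z, p] 2 distinct, len 2
[z, p, i] 3 distinct, len 3
[z, p, i, i] 3 distinct, len 4
[z, p, i, i, p] 3 distinct, len 5
[z, p, i, i, p, i] 3 distinct, len 6
[z, p, i, i, p, i, i] 3 distinct, len 7
[z, p, i, i, p, i, i, z] 3 distinct, len 8
[i, i, z, s] 3 distinct, len 4
[i, i, z, s, z] 3 distinct, len 5
[i, i, z, s, z, z] 3 distinct, len 6
[z, s, z, z, p] 3 distinct, len 5
[z, s, z, z, p, s] 3 distinct, len 6
[z, s, z, z, p, s, s] 3 distinct, len 7
[z, s, z, z, p, s, s, p] 3 distinct, len 8
[z, s, z, z, p, s, s, p, p] 3 distinct, len 9
[z, s, z, z, p, s, s, p, p, z] 3 distinct, len 10
[p, p, z, g] 3 distinct, len 4
Longest length with ≤3 distinct: 10.

10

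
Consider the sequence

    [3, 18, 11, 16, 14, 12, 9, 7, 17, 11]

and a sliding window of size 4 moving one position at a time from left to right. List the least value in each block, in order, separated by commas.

3, 11, 11, 9, 7, 7, 7

3 18 11 16 → min 3
18 11 16 14 → min 11
11 16 14 12 → min 11
16 14 12 9 → min 9
14 12 9 7 → min 7
12 9 7 17 → min 7
9 7 17 11 → min 7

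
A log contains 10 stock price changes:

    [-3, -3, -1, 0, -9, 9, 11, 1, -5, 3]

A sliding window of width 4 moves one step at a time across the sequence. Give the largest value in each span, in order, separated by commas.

Sliding a size-4 window across the 10 values:
-3 -3 -1 0 → max 0
-3 -1 0 -9 → max 0
-1 0 -9 9 → max 9
0 -9 9 11 → max 11
-9 9 11 1 → max 11
9 11 1 -5 → max 11
11 1 -5 3 → max 11

0, 0, 9, 11, 11, 11, 11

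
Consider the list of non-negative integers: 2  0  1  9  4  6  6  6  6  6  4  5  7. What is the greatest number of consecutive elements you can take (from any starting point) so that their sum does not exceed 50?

11

Extend to the right; shrink from the left whenever the sum exceeds 50:
→ 2: sum 2, len 1
→ 0: sum 2, len 2
→ 1: sum 3, len 3
→ 9: sum 12, len 4
→ 4: sum 16, len 5
→ 6: sum 22, len 6
→ 6: sum 28, len 7
→ 6: sum 34, len 8
→ 6: sum 40, len 9
→ 6: sum 46, len 10
→ 4: sum 50, len 11
→ 5 (dropped 2, 0, 1, 9): sum 43, len 8
→ 7: sum 50, len 9
Longest length seen: 11.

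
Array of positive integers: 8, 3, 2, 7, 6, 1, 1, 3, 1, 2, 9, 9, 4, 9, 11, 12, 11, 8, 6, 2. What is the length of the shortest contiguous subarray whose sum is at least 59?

add 8: running sum 8 < 59
add 3: running sum 11 < 59
add 2: running sum 13 < 59
add 7: running sum 20 < 59
add 6: running sum 26 < 59
add 1: running sum 27 < 59
add 1: running sum 28 < 59
add 3: running sum 31 < 59
add 1: running sum 32 < 59
add 2: running sum 34 < 59
add 9: running sum 43 < 59
add 9: running sum 52 < 59
add 4: running sum 56 < 59
end 13: [8, 3, 2, 7, 6, 1, 1, 3, 1, 2, 9, 9, 4, 9] sum 65, len 14
end 14: [7, 6, 1, 1, 3, 1, 2, 9, 9, 4, 9, 11] sum 63, len 12
end 15: [3, 1, 2, 9, 9, 4, 9, 11, 12] sum 60, len 9
end 16: [9, 9, 4, 9, 11, 12, 11] sum 65, len 7
end 17: [9, 4, 9, 11, 12, 11, 8] sum 64, len 7
end 18: [4, 9, 11, 12, 11, 8, 6] sum 61, len 7
end 19: [9, 11, 12, 11, 8, 6, 2] sum 59, len 7
Shortest qualifying length: 7.

7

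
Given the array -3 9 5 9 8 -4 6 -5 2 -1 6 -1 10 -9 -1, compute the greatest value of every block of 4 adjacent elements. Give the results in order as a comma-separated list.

(-3, 9, 5, 9) → max 9
(9, 5, 9, 8) → max 9
(5, 9, 8, -4) → max 9
(9, 8, -4, 6) → max 9
(8, -4, 6, -5) → max 8
(-4, 6, -5, 2) → max 6
(6, -5, 2, -1) → max 6
(-5, 2, -1, 6) → max 6
(2, -1, 6, -1) → max 6
(-1, 6, -1, 10) → max 10
(6, -1, 10, -9) → max 10
(-1, 10, -9, -1) → max 10

9, 9, 9, 9, 8, 6, 6, 6, 6, 10, 10, 10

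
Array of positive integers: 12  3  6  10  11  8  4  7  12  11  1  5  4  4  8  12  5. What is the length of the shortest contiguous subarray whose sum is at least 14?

2

add 12: running sum 12 < 14
add 3: shortest ending here [12, 3] sum 15, len 2
add 6: shortest ending here [12, 3, 6] sum 21, len 3
add 10: shortest ending here [6, 10] sum 16, len 2
add 11: shortest ending here [10, 11] sum 21, len 2
add 8: shortest ending here [11, 8] sum 19, len 2
add 4: shortest ending here [11, 8, 4] sum 23, len 3
add 7: shortest ending here [8, 4, 7] sum 19, len 3
add 12: shortest ending here [7, 12] sum 19, len 2
add 11: shortest ending here [12, 11] sum 23, len 2
add 1: shortest ending here [12, 11, 1] sum 24, len 3
add 5: shortest ending here [11, 1, 5] sum 17, len 3
add 4: shortest ending here [11, 1, 5, 4] sum 21, len 4
add 4: shortest ending here [1, 5, 4, 4] sum 14, len 4
add 8: shortest ending here [4, 4, 8] sum 16, len 3
add 12: shortest ending here [8, 12] sum 20, len 2
add 5: shortest ending here [12, 5] sum 17, len 2
Shortest qualifying length: 2.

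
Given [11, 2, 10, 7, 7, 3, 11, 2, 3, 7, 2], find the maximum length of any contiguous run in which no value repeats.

add 11: [11] len 1
add 2: [11, 2] len 2
add 10: [11, 2, 10] len 3
add 7: [11, 2, 10, 7] len 4
add 7 (repeat 7, move left end past it): [7] len 1
add 3: [7, 3] len 2
add 11: [7, 3, 11] len 3
add 2: [7, 3, 11, 2] len 4
add 3 (repeat 3, move left end past it): [11, 2, 3] len 3
add 7: [11, 2, 3, 7] len 4
add 2 (repeat 2, move left end past it): [3, 7, 2] len 3
Longest all-distinct length: 4.

4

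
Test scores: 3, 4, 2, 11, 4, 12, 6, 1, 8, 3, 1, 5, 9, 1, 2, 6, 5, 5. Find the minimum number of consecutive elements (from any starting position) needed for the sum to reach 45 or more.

7

add 3: running sum 3 < 45
add 4: running sum 7 < 45
add 2: running sum 9 < 45
add 11: running sum 20 < 45
add 4: running sum 24 < 45
add 12: running sum 36 < 45
add 6: running sum 42 < 45
add 1: running sum 43 < 45
add 8: shortest ending here [4, 2, 11, 4, 12, 6, 1, 8] sum 48, len 8
add 3: shortest ending here [11, 4, 12, 6, 1, 8, 3] sum 45, len 7
add 1: shortest ending here [11, 4, 12, 6, 1, 8, 3, 1] sum 46, len 8
add 5: shortest ending here [11, 4, 12, 6, 1, 8, 3, 1, 5] sum 51, len 9
add 9: shortest ending here [12, 6, 1, 8, 3, 1, 5, 9] sum 45, len 8
add 1: shortest ending here [12, 6, 1, 8, 3, 1, 5, 9, 1] sum 46, len 9
add 2: shortest ending here [12, 6, 1, 8, 3, 1, 5, 9, 1, 2] sum 48, len 10
add 6: shortest ending here [12, 6, 1, 8, 3, 1, 5, 9, 1, 2, 6] sum 54, len 11
add 5: shortest ending here [6, 1, 8, 3, 1, 5, 9, 1, 2, 6, 5] sum 47, len 11
add 5: shortest ending here [8, 3, 1, 5, 9, 1, 2, 6, 5, 5] sum 45, len 10
Shortest qualifying length: 7.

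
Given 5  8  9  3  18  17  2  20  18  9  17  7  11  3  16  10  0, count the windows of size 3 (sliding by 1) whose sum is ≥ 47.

5 8 9 → sum 22
8 9 3 → sum 20
9 3 18 → sum 30
3 18 17 → sum 38
18 17 2 → sum 37
17 2 20 → sum 39
2 20 18 → sum 40
20 18 9 → sum 47  ≥ 47 ✓
18 9 17 → sum 44
9 17 7 → sum 33
17 7 11 → sum 35
7 11 3 → sum 21
11 3 16 → sum 30
3 16 10 → sum 29
16 10 0 → sum 26
1 window satisfy the condition.

1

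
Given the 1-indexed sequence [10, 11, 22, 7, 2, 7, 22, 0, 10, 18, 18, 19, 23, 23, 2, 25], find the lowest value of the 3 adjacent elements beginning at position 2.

Elements at indices 2..4: 11, 22, 7
min(11, 22, 7) = 7

7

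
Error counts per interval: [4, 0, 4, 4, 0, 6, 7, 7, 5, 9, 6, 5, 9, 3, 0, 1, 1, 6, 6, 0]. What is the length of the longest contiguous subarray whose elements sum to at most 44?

10

add 4: [4] sum 4, len 1
add 0: [4, 0] sum 4, len 2
add 4: [4, 0, 4] sum 8, len 3
add 4: [4, 0, 4, 4] sum 12, len 4
add 0: [4, 0, 4, 4, 0] sum 12, len 5
add 6: [4, 0, 4, 4, 0, 6] sum 18, len 6
add 7: [4, 0, 4, 4, 0, 6, 7] sum 25, len 7
add 7: [4, 0, 4, 4, 0, 6, 7, 7] sum 32, len 8
add 5: [4, 0, 4, 4, 0, 6, 7, 7, 5] sum 37, len 9
add 9: [0, 4, 4, 0, 6, 7, 7, 5, 9] sum 42, len 9
add 6: [4, 0, 6, 7, 7, 5, 9, 6] sum 44, len 8
add 5: [7, 7, 5, 9, 6, 5] sum 39, len 6
add 9: [7, 5, 9, 6, 5, 9] sum 41, len 6
add 3: [7, 5, 9, 6, 5, 9, 3] sum 44, len 7
add 0: [7, 5, 9, 6, 5, 9, 3, 0] sum 44, len 8
add 1: [5, 9, 6, 5, 9, 3, 0, 1] sum 38, len 8
add 1: [5, 9, 6, 5, 9, 3, 0, 1, 1] sum 39, len 9
add 6: [9, 6, 5, 9, 3, 0, 1, 1, 6] sum 40, len 9
add 6: [6, 5, 9, 3, 0, 1, 1, 6, 6] sum 37, len 9
add 0: [6, 5, 9, 3, 0, 1, 1, 6, 6, 0] sum 37, len 10
Longest length seen: 10.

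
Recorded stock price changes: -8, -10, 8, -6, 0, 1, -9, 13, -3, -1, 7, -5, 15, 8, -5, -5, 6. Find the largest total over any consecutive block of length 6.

26

Each size-6 window and its sum:
(-8, -10, 8, -6, 0, 1) → sum -15
(-10, 8, -6, 0, 1, -9) → sum -16
(8, -6, 0, 1, -9, 13) → sum 7
(-6, 0, 1, -9, 13, -3) → sum -4
(0, 1, -9, 13, -3, -1) → sum 1
(1, -9, 13, -3, -1, 7) → sum 8
(-9, 13, -3, -1, 7, -5) → sum 2
(13, -3, -1, 7, -5, 15) → sum 26
(-3, -1, 7, -5, 15, 8) → sum 21
(-1, 7, -5, 15, 8, -5) → sum 19
(7, -5, 15, 8, -5, -5) → sum 15
(-5, 15, 8, -5, -5, 6) → sum 14
Largest of these is 26.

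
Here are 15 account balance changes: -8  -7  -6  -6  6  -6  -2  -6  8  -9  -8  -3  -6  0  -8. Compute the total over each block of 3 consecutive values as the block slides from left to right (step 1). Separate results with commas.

[-8, -7, -6] → sum -21
[-7, -6, -6] → sum -19
[-6, -6, 6] → sum -6
[-6, 6, -6] → sum -6
[6, -6, -2] → sum -2
[-6, -2, -6] → sum -14
[-2, -6, 8] → sum 0
[-6, 8, -9] → sum -7
[8, -9, -8] → sum -9
[-9, -8, -3] → sum -20
[-8, -3, -6] → sum -17
[-3, -6, 0] → sum -9
[-6, 0, -8] → sum -14

-21, -19, -6, -6, -2, -14, 0, -7, -9, -20, -17, -9, -14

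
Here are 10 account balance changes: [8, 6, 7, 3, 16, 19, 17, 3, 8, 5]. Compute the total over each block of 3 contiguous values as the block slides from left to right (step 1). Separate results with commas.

[8, 6, 7] → sum 21
[6, 7, 3] → sum 16
[7, 3, 16] → sum 26
[3, 16, 19] → sum 38
[16, 19, 17] → sum 52
[19, 17, 3] → sum 39
[17, 3, 8] → sum 28
[3, 8, 5] → sum 16

21, 16, 26, 38, 52, 39, 28, 16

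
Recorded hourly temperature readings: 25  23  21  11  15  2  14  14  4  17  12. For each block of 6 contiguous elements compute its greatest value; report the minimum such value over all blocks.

15

[25, 23, 21, 11, 15, 2] → max 25
[23, 21, 11, 15, 2, 14] → max 23
[21, 11, 15, 2, 14, 14] → max 21
[11, 15, 2, 14, 14, 4] → max 15
[15, 2, 14, 14, 4, 17] → max 17
[2, 14, 14, 4, 17, 12] → max 17
Minimum of these is 15.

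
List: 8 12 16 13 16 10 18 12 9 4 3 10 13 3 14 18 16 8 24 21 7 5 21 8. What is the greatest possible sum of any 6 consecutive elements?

101

(8, 12, 16, 13, 16, 10) → sum 75
(12, 16, 13, 16, 10, 18) → sum 85
(16, 13, 16, 10, 18, 12) → sum 85
(13, 16, 10, 18, 12, 9) → sum 78
(16, 10, 18, 12, 9, 4) → sum 69
(10, 18, 12, 9, 4, 3) → sum 56
(18, 12, 9, 4, 3, 10) → sum 56
(12, 9, 4, 3, 10, 13) → sum 51
(9, 4, 3, 10, 13, 3) → sum 42
(4, 3, 10, 13, 3, 14) → sum 47
(3, 10, 13, 3, 14, 18) → sum 61
(10, 13, 3, 14, 18, 16) → sum 74
(13, 3, 14, 18, 16, 8) → sum 72
(3, 14, 18, 16, 8, 24) → sum 83
(14, 18, 16, 8, 24, 21) → sum 101
(18, 16, 8, 24, 21, 7) → sum 94
(16, 8, 24, 21, 7, 5) → sum 81
(8, 24, 21, 7, 5, 21) → sum 86
(24, 21, 7, 5, 21, 8) → sum 86
Greatest of these is 101.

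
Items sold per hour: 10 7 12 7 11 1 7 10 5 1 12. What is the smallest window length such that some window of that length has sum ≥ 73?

add 10: running sum 10 < 73
add 7: running sum 17 < 73
add 12: running sum 29 < 73
add 7: running sum 36 < 73
add 11: running sum 47 < 73
add 1: running sum 48 < 73
add 7: running sum 55 < 73
add 10: running sum 65 < 73
add 5: running sum 70 < 73
add 1: running sum 71 < 73
end 10: [7, 12, 7, 11, 1, 7, 10, 5, 1, 12] sum 73, len 10
Shortest qualifying length: 10.

10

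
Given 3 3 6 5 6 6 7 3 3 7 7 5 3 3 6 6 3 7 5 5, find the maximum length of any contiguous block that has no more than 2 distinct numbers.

[3] 1 distinct, len 1
[3, 3] 1 distinct, len 2
[3, 3, 6] 2 distinct, len 3
[6, 5] 2 distinct, len 2
[6, 5, 6] 2 distinct, len 3
[6, 5, 6, 6] 2 distinct, len 4
[6, 6, 7] 2 distinct, len 3
[7, 3] 2 distinct, len 2
[7, 3, 3] 2 distinct, len 3
[7, 3, 3, 7] 2 distinct, len 4
[7, 3, 3, 7, 7] 2 distinct, len 5
[7, 7, 5] 2 distinct, len 3
[5, 3] 2 distinct, len 2
[5, 3, 3] 2 distinct, len 3
[3, 3, 6] 2 distinct, len 3
[3, 3, 6, 6] 2 distinct, len 4
[3, 3, 6, 6, 3] 2 distinct, len 5
[3, 7] 2 distinct, len 2
[7, 5] 2 distinct, len 2
[7, 5, 5] 2 distinct, len 3
Longest length with ≤2 distinct: 5.

5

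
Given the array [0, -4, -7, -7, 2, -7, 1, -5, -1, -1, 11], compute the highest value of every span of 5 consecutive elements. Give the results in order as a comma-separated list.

Sliding a size-5 window across the 11 values:
[0, -4, -7, -7, 2] → max 2
[-4, -7, -7, 2, -7] → max 2
[-7, -7, 2, -7, 1] → max 2
[-7, 2, -7, 1, -5] → max 2
[2, -7, 1, -5, -1] → max 2
[-7, 1, -5, -1, -1] → max 1
[1, -5, -1, -1, 11] → max 11

2, 2, 2, 2, 2, 1, 11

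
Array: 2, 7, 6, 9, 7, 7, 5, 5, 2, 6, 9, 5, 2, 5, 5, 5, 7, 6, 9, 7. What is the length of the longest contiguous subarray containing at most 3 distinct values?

[2] 1 distinct, len 1
[2, 7] 2 distinct, len 2
[2, 7, 6] 3 distinct, len 3
[7, 6, 9] 3 distinct, len 3
[7, 6, 9, 7] 3 distinct, len 4
[7, 6, 9, 7, 7] 3 distinct, len 5
[9, 7, 7, 5] 3 distinct, len 4
[9, 7, 7, 5, 5] 3 distinct, len 5
[7, 7, 5, 5, 2] 3 distinct, len 5
[5, 5, 2, 6] 3 distinct, len 4
[2, 6, 9] 3 distinct, len 3
[6, 9, 5] 3 distinct, len 3
[9, 5, 2] 3 distinct, len 3
[9, 5, 2, 5] 3 distinct, len 4
[9, 5, 2, 5, 5] 3 distinct, len 5
[9, 5, 2, 5, 5, 5] 3 distinct, len 6
[5, 2, 5, 5, 5, 7] 3 distinct, len 6
[5, 5, 5, 7, 6] 3 distinct, len 5
[7, 6, 9] 3 distinct, len 3
[7, 6, 9, 7] 3 distinct, len 4
Longest length with ≤3 distinct: 6.

6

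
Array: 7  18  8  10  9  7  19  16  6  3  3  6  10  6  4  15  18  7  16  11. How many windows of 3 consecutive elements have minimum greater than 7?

2

(7, 18, 8) → min 7
(18, 8, 10) → min 8  > 7 ✓
(8, 10, 9) → min 8  > 7 ✓
(10, 9, 7) → min 7
(9, 7, 19) → min 7
(7, 19, 16) → min 7
(19, 16, 6) → min 6
(16, 6, 3) → min 3
(6, 3, 3) → min 3
(3, 3, 6) → min 3
(3, 6, 10) → min 3
(6, 10, 6) → min 6
(10, 6, 4) → min 4
(6, 4, 15) → min 4
(4, 15, 18) → min 4
(15, 18, 7) → min 7
(18, 7, 16) → min 7
(7, 16, 11) → min 7
2 windows satisfy the condition.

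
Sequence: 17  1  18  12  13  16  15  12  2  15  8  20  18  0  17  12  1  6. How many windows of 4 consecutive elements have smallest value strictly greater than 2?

4

(17, 1, 18, 12) → min 1
(1, 18, 12, 13) → min 1
(18, 12, 13, 16) → min 12  > 2 ✓
(12, 13, 16, 15) → min 12  > 2 ✓
(13, 16, 15, 12) → min 12  > 2 ✓
(16, 15, 12, 2) → min 2
(15, 12, 2, 15) → min 2
(12, 2, 15, 8) → min 2
(2, 15, 8, 20) → min 2
(15, 8, 20, 18) → min 8  > 2 ✓
(8, 20, 18, 0) → min 0
(20, 18, 0, 17) → min 0
(18, 0, 17, 12) → min 0
(0, 17, 12, 1) → min 0
(17, 12, 1, 6) → min 1
4 windows satisfy the condition.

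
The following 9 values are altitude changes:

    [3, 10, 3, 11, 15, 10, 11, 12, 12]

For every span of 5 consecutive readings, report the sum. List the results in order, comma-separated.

42, 49, 50, 59, 60

[3, 10, 3, 11, 15] → sum 42
[10, 3, 11, 15, 10] → sum 49
[3, 11, 15, 10, 11] → sum 50
[11, 15, 10, 11, 12] → sum 59
[15, 10, 11, 12, 12] → sum 60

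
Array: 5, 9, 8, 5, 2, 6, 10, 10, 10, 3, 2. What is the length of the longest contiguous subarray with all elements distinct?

add 5: [5] len 1
add 9: [5, 9] len 2
add 8: [5, 9, 8] len 3
add 5 (repeat 5, move left end past it): [9, 8, 5] len 3
add 2: [9, 8, 5, 2] len 4
add 6: [9, 8, 5, 2, 6] len 5
add 10: [9, 8, 5, 2, 6, 10] len 6
add 10 (repeat 10, move left end past it): [10] len 1
add 10 (repeat 10, move left end past it): [10] len 1
add 3: [10, 3] len 2
add 2: [10, 3, 2] len 3
Longest all-distinct length: 6.

6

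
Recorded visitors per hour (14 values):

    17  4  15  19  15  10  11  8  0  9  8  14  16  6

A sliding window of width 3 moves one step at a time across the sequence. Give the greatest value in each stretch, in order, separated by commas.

Sliding a size-3 window across the 14 values:
(17, 4, 15) → max 17
(4, 15, 19) → max 19
(15, 19, 15) → max 19
(19, 15, 10) → max 19
(15, 10, 11) → max 15
(10, 11, 8) → max 11
(11, 8, 0) → max 11
(8, 0, 9) → max 9
(0, 9, 8) → max 9
(9, 8, 14) → max 14
(8, 14, 16) → max 16
(14, 16, 6) → max 16

17, 19, 19, 19, 15, 11, 11, 9, 9, 14, 16, 16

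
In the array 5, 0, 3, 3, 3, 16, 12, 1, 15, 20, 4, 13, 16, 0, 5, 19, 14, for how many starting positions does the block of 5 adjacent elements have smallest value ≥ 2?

(5, 0, 3, 3, 3) → min 0
(0, 3, 3, 3, 16) → min 0
(3, 3, 3, 16, 12) → min 3  ≥ 2 ✓
(3, 3, 16, 12, 1) → min 1
(3, 16, 12, 1, 15) → min 1
(16, 12, 1, 15, 20) → min 1
(12, 1, 15, 20, 4) → min 1
(1, 15, 20, 4, 13) → min 1
(15, 20, 4, 13, 16) → min 4  ≥ 2 ✓
(20, 4, 13, 16, 0) → min 0
(4, 13, 16, 0, 5) → min 0
(13, 16, 0, 5, 19) → min 0
(16, 0, 5, 19, 14) → min 0
2 windows satisfy the condition.

2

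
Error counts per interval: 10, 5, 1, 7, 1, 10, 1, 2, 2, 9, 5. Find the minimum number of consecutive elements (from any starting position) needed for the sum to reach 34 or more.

add 10: running sum 10 < 34
add 5: running sum 15 < 34
add 1: running sum 16 < 34
add 7: running sum 23 < 34
add 1: running sum 24 < 34
end 5: [10, 5, 1, 7, 1, 10] sum 34, len 6
end 6: [10, 5, 1, 7, 1, 10, 1] sum 35, len 7
end 7: [10, 5, 1, 7, 1, 10, 1, 2] sum 37, len 8
end 8: [10, 5, 1, 7, 1, 10, 1, 2, 2] sum 39, len 9
end 9: [5, 1, 7, 1, 10, 1, 2, 2, 9] sum 38, len 9
end 10: [7, 1, 10, 1, 2, 2, 9, 5] sum 37, len 8
Shortest qualifying length: 6.

6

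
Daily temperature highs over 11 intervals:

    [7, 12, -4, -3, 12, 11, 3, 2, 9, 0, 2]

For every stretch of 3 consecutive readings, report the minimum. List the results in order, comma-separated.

-4, -4, -4, -3, 3, 2, 2, 0, 0

Sliding a size-3 window across the 11 values:
(7, 12, -4) → min -4
(12, -4, -3) → min -4
(-4, -3, 12) → min -4
(-3, 12, 11) → min -3
(12, 11, 3) → min 3
(11, 3, 2) → min 2
(3, 2, 9) → min 2
(2, 9, 0) → min 0
(9, 0, 2) → min 0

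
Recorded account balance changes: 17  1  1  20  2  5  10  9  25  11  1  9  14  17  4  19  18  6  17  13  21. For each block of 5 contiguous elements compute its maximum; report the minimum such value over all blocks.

17

Window maxs for each of the 17 positions:
(17, 1, 1, 20, 2) → max 20
(1, 1, 20, 2, 5) → max 20
(1, 20, 2, 5, 10) → max 20
(20, 2, 5, 10, 9) → max 20
(2, 5, 10, 9, 25) → max 25
(5, 10, 9, 25, 11) → max 25
(10, 9, 25, 11, 1) → max 25
(9, 25, 11, 1, 9) → max 25
(25, 11, 1, 9, 14) → max 25
(11, 1, 9, 14, 17) → max 17
(1, 9, 14, 17, 4) → max 17
(9, 14, 17, 4, 19) → max 19
(14, 17, 4, 19, 18) → max 19
(17, 4, 19, 18, 6) → max 19
(4, 19, 18, 6, 17) → max 19
(19, 18, 6, 17, 13) → max 19
(18, 6, 17, 13, 21) → max 21
Minimum of these is 17.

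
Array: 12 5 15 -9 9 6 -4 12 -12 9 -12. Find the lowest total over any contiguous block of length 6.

-1

Window sums for each of the 6 positions:
[12, 5, 15, -9, 9, 6] → sum 38
[5, 15, -9, 9, 6, -4] → sum 22
[15, -9, 9, 6, -4, 12] → sum 29
[-9, 9, 6, -4, 12, -12] → sum 2
[9, 6, -4, 12, -12, 9] → sum 20
[6, -4, 12, -12, 9, -12] → sum -1
Lowest of these is -1.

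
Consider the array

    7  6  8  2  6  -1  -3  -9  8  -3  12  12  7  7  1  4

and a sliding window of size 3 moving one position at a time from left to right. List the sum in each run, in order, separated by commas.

21, 16, 16, 7, 2, -13, -4, -4, 17, 21, 31, 26, 15, 12

7 6 8 → sum 21
6 8 2 → sum 16
8 2 6 → sum 16
2 6 -1 → sum 7
6 -1 -3 → sum 2
-1 -3 -9 → sum -13
-3 -9 8 → sum -4
-9 8 -3 → sum -4
8 -3 12 → sum 17
-3 12 12 → sum 21
12 12 7 → sum 31
12 7 7 → sum 26
7 7 1 → sum 15
7 1 4 → sum 12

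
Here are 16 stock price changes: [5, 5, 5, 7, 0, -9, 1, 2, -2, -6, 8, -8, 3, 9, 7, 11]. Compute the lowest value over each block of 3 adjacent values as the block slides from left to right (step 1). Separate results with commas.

5, 5, 0, -9, -9, -9, -2, -6, -6, -8, -8, -8, 3, 7

Sliding a size-3 window across the 16 values:
(5, 5, 5) → min 5
(5, 5, 7) → min 5
(5, 7, 0) → min 0
(7, 0, -9) → min -9
(0, -9, 1) → min -9
(-9, 1, 2) → min -9
(1, 2, -2) → min -2
(2, -2, -6) → min -6
(-2, -6, 8) → min -6
(-6, 8, -8) → min -8
(8, -8, 3) → min -8
(-8, 3, 9) → min -8
(3, 9, 7) → min 3
(9, 7, 11) → min 7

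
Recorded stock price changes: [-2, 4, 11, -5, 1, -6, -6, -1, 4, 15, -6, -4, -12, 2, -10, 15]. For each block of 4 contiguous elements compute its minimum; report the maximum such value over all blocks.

[-2, 4, 11, -5] → min -5
[4, 11, -5, 1] → min -5
[11, -5, 1, -6] → min -6
[-5, 1, -6, -6] → min -6
[1, -6, -6, -1] → min -6
[-6, -6, -1, 4] → min -6
[-6, -1, 4, 15] → min -6
[-1, 4, 15, -6] → min -6
[4, 15, -6, -4] → min -6
[15, -6, -4, -12] → min -12
[-6, -4, -12, 2] → min -12
[-4, -12, 2, -10] → min -12
[-12, 2, -10, 15] → min -12
Maximum of these is -5.

-5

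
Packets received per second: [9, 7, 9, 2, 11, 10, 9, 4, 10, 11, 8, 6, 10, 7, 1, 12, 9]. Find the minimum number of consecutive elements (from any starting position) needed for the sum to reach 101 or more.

add 9: running sum 9 < 101
add 7: running sum 16 < 101
add 9: running sum 25 < 101
add 2: running sum 27 < 101
add 11: running sum 38 < 101
add 10: running sum 48 < 101
add 9: running sum 57 < 101
add 4: running sum 61 < 101
add 10: running sum 71 < 101
add 11: running sum 82 < 101
add 8: running sum 90 < 101
add 6: running sum 96 < 101
add 10: shortest ending here [9, 7, 9, 2, 11, 10, 9, 4, 10, 11, 8, 6, 10] sum 106, len 13
add 7: shortest ending here [7, 9, 2, 11, 10, 9, 4, 10, 11, 8, 6, 10, 7] sum 104, len 13
add 1: shortest ending here [7, 9, 2, 11, 10, 9, 4, 10, 11, 8, 6, 10, 7, 1] sum 105, len 14
add 12: shortest ending here [2, 11, 10, 9, 4, 10, 11, 8, 6, 10, 7, 1, 12] sum 101, len 13
add 9: shortest ending here [11, 10, 9, 4, 10, 11, 8, 6, 10, 7, 1, 12, 9] sum 108, len 13
Shortest qualifying length: 13.

13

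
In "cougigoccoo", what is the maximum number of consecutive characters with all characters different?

add c: [c] len 1
add o: [c, o] len 2
add u: [c, o, u] len 3
add g: [c, o, u, g] len 4
add i: [c, o, u, g, i] len 5
add g (repeat g, move left end past it): [i, g] len 2
add o: [i, g, o] len 3
add c: [i, g, o, c] len 4
add c (repeat c, move left end past it): [c] len 1
add o: [c, o] len 2
add o (repeat o, move left end past it): [o] len 1
Longest all-distinct length: 5.

5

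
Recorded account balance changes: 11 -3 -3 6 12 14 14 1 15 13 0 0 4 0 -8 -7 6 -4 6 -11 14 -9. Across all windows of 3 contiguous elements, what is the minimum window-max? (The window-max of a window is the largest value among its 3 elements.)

0

(11, -3, -3) → max 11
(-3, -3, 6) → max 6
(-3, 6, 12) → max 12
(6, 12, 14) → max 14
(12, 14, 14) → max 14
(14, 14, 1) → max 14
(14, 1, 15) → max 15
(1, 15, 13) → max 15
(15, 13, 0) → max 15
(13, 0, 0) → max 13
(0, 0, 4) → max 4
(0, 4, 0) → max 4
(4, 0, -8) → max 4
(0, -8, -7) → max 0
(-8, -7, 6) → max 6
(-7, 6, -4) → max 6
(6, -4, 6) → max 6
(-4, 6, -11) → max 6
(6, -11, 14) → max 14
(-11, 14, -9) → max 14
Minimum of these is 0.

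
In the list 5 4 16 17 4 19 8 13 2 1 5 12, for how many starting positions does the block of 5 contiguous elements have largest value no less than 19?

5

5 4 16 17 4 → max 17
4 16 17 4 19 → max 19  ≥ 19 ✓
16 17 4 19 8 → max 19  ≥ 19 ✓
17 4 19 8 13 → max 19  ≥ 19 ✓
4 19 8 13 2 → max 19  ≥ 19 ✓
19 8 13 2 1 → max 19  ≥ 19 ✓
8 13 2 1 5 → max 13
13 2 1 5 12 → max 13
5 windows satisfy the condition.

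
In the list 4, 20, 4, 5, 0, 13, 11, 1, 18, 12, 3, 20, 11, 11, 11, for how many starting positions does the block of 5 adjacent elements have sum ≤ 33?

3

4 20 4 5 0 → sum 33  ≤ 33 ✓
20 4 5 0 13 → sum 42
4 5 0 13 11 → sum 33  ≤ 33 ✓
5 0 13 11 1 → sum 30  ≤ 33 ✓
0 13 11 1 18 → sum 43
13 11 1 18 12 → sum 55
11 1 18 12 3 → sum 45
1 18 12 3 20 → sum 54
18 12 3 20 11 → sum 64
12 3 20 11 11 → sum 57
3 20 11 11 11 → sum 56
3 windows satisfy the condition.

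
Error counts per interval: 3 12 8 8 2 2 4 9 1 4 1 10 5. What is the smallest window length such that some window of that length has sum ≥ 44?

7

add 3: running sum 3 < 44
add 12: running sum 15 < 44
add 8: running sum 23 < 44
add 8: running sum 31 < 44
add 2: running sum 33 < 44
add 2: running sum 35 < 44
add 4: running sum 39 < 44
add 9: shortest ending here [12, 8, 8, 2, 2, 4, 9] sum 45, len 7
add 1: shortest ending here [12, 8, 8, 2, 2, 4, 9, 1] sum 46, len 8
add 4: shortest ending here [12, 8, 8, 2, 2, 4, 9, 1, 4] sum 50, len 9
add 1: shortest ending here [12, 8, 8, 2, 2, 4, 9, 1, 4, 1] sum 51, len 10
add 10: shortest ending here [8, 8, 2, 2, 4, 9, 1, 4, 1, 10] sum 49, len 10
add 5: shortest ending here [8, 2, 2, 4, 9, 1, 4, 1, 10, 5] sum 46, len 10
Shortest qualifying length: 7.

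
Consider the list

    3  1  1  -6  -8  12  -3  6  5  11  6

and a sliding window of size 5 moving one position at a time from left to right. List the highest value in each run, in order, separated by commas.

3, 12, 12, 12, 12, 12, 11

3 1 1 -6 -8 → max 3
1 1 -6 -8 12 → max 12
1 -6 -8 12 -3 → max 12
-6 -8 12 -3 6 → max 12
-8 12 -3 6 5 → max 12
12 -3 6 5 11 → max 12
-3 6 5 11 6 → max 11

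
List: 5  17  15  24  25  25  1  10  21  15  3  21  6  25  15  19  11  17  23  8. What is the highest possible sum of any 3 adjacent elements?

Each size-3 window and its sum:
[5, 17, 15] → sum 37
[17, 15, 24] → sum 56
[15, 24, 25] → sum 64
[24, 25, 25] → sum 74
[25, 25, 1] → sum 51
[25, 1, 10] → sum 36
[1, 10, 21] → sum 32
[10, 21, 15] → sum 46
[21, 15, 3] → sum 39
[15, 3, 21] → sum 39
[3, 21, 6] → sum 30
[21, 6, 25] → sum 52
[6, 25, 15] → sum 46
[25, 15, 19] → sum 59
[15, 19, 11] → sum 45
[19, 11, 17] → sum 47
[11, 17, 23] → sum 51
[17, 23, 8] → sum 48
Highest of these is 74.

74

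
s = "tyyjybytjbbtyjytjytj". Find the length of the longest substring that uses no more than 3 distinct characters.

Extend right; when distinct count exceeds 3, shrink from the left:
[t] 1 distinct, len 1
[t, y] 2 distinct, len 2
[t, y, y] 2 distinct, len 3
[t, y, y, j] 3 distinct, len 4
[t, y, y, j, y] 3 distinct, len 5
[y, y, j, y, b] 3 distinct, len 5
[y, y, j, y, b, y] 3 distinct, len 6
[y, b, y, t] 3 distinct, len 4
[y, t, j] 3 distinct, len 3
[t, j, b] 3 distinct, len 3
[t, j, b, b] 3 distinct, len 4
[t, j, b, b, t] 3 distinct, len 5
[b, b, t, y] 3 distinct, len 4
[t, y, j] 3 distinct, len 3
[t, y, j, y] 3 distinct, len 4
[t, y, j, y, t] 3 distinct, len 5
[t, y, j, y, t, j] 3 distinct, len 6
[t, y, j, y, t, j, y] 3 distinct, len 7
[t, y, j, y, t, j, y, t] 3 distinct, len 8
[t, y, j, y, t, j, y, t, j] 3 distinct, len 9
Longest length with ≤3 distinct: 9.

9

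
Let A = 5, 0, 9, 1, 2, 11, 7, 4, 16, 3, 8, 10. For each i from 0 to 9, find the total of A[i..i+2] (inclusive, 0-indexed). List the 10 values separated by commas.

14, 10, 12, 14, 20, 22, 27, 23, 27, 21

[5, 0, 9] → sum 14
[0, 9, 1] → sum 10
[9, 1, 2] → sum 12
[1, 2, 11] → sum 14
[2, 11, 7] → sum 20
[11, 7, 4] → sum 22
[7, 4, 16] → sum 27
[4, 16, 3] → sum 23
[16, 3, 8] → sum 27
[3, 8, 10] → sum 21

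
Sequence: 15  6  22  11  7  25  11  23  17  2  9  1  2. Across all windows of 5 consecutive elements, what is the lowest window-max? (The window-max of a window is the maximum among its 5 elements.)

17

15 6 22 11 7 → max 22
6 22 11 7 25 → max 25
22 11 7 25 11 → max 25
11 7 25 11 23 → max 25
7 25 11 23 17 → max 25
25 11 23 17 2 → max 25
11 23 17 2 9 → max 23
23 17 2 9 1 → max 23
17 2 9 1 2 → max 17
Lowest of these is 17.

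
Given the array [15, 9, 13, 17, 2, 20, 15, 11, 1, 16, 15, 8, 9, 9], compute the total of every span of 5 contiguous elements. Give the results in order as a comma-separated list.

Sliding a size-5 window across the 14 values:
(15, 9, 13, 17, 2) → sum 56
(9, 13, 17, 2, 20) → sum 61
(13, 17, 2, 20, 15) → sum 67
(17, 2, 20, 15, 11) → sum 65
(2, 20, 15, 11, 1) → sum 49
(20, 15, 11, 1, 16) → sum 63
(15, 11, 1, 16, 15) → sum 58
(11, 1, 16, 15, 8) → sum 51
(1, 16, 15, 8, 9) → sum 49
(16, 15, 8, 9, 9) → sum 57

56, 61, 67, 65, 49, 63, 58, 51, 49, 57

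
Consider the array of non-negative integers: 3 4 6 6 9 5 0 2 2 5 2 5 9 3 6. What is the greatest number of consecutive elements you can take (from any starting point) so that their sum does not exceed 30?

add 3: [3] sum 3, len 1
add 4: [3, 4] sum 7, len 2
add 6: [3, 4, 6] sum 13, len 3
add 6: [3, 4, 6, 6] sum 19, len 4
add 9: [3, 4, 6, 6, 9] sum 28, len 5
add 5: [4, 6, 6, 9, 5] sum 30, len 5
add 0: [4, 6, 6, 9, 5, 0] sum 30, len 6
add 2: [6, 6, 9, 5, 0, 2] sum 28, len 6
add 2: [6, 6, 9, 5, 0, 2, 2] sum 30, len 7
add 5: [6, 9, 5, 0, 2, 2, 5] sum 29, len 7
add 2: [9, 5, 0, 2, 2, 5, 2] sum 25, len 7
add 5: [9, 5, 0, 2, 2, 5, 2, 5] sum 30, len 8
add 9: [5, 0, 2, 2, 5, 2, 5, 9] sum 30, len 8
add 3: [0, 2, 2, 5, 2, 5, 9, 3] sum 28, len 8
add 6: [5, 2, 5, 9, 3, 6] sum 30, len 6
Longest length seen: 8.

8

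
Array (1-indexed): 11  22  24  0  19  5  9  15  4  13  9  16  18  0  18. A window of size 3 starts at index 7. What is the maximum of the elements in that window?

Elements at indices 7..9: 9, 15, 4
max(9, 15, 4) = 15

15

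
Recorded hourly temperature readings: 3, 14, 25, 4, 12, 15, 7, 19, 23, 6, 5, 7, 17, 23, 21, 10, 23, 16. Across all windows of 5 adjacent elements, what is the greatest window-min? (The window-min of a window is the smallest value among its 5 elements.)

10

(3, 14, 25, 4, 12) → min 3
(14, 25, 4, 12, 15) → min 4
(25, 4, 12, 15, 7) → min 4
(4, 12, 15, 7, 19) → min 4
(12, 15, 7, 19, 23) → min 7
(15, 7, 19, 23, 6) → min 6
(7, 19, 23, 6, 5) → min 5
(19, 23, 6, 5, 7) → min 5
(23, 6, 5, 7, 17) → min 5
(6, 5, 7, 17, 23) → min 5
(5, 7, 17, 23, 21) → min 5
(7, 17, 23, 21, 10) → min 7
(17, 23, 21, 10, 23) → min 10
(23, 21, 10, 23, 16) → min 10
Greatest of these is 10.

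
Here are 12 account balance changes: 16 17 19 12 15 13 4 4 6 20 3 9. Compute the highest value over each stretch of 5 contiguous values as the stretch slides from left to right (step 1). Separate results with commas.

Sliding a size-5 window across the 12 values:
(16, 17, 19, 12, 15) → max 19
(17, 19, 12, 15, 13) → max 19
(19, 12, 15, 13, 4) → max 19
(12, 15, 13, 4, 4) → max 15
(15, 13, 4, 4, 6) → max 15
(13, 4, 4, 6, 20) → max 20
(4, 4, 6, 20, 3) → max 20
(4, 6, 20, 3, 9) → max 20

19, 19, 19, 15, 15, 20, 20, 20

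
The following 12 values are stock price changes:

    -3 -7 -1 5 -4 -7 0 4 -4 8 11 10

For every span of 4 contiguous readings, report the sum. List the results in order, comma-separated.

[-3, -7, -1, 5] → sum -6
[-7, -1, 5, -4] → sum -7
[-1, 5, -4, -7] → sum -7
[5, -4, -7, 0] → sum -6
[-4, -7, 0, 4] → sum -7
[-7, 0, 4, -4] → sum -7
[0, 4, -4, 8] → sum 8
[4, -4, 8, 11] → sum 19
[-4, 8, 11, 10] → sum 25

-6, -7, -7, -6, -7, -7, 8, 19, 25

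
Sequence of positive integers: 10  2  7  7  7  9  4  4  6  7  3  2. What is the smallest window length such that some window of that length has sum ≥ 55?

add 10: running sum 10 < 55
add 2: running sum 12 < 55
add 7: running sum 19 < 55
add 7: running sum 26 < 55
add 7: running sum 33 < 55
add 9: running sum 42 < 55
add 4: running sum 46 < 55
add 4: running sum 50 < 55
add 6: shortest ending here [10, 2, 7, 7, 7, 9, 4, 4, 6] sum 56, len 9
add 7: shortest ending here [10, 2, 7, 7, 7, 9, 4, 4, 6, 7] sum 63, len 10
add 3: shortest ending here [2, 7, 7, 7, 9, 4, 4, 6, 7, 3] sum 56, len 10
add 2: shortest ending here [7, 7, 7, 9, 4, 4, 6, 7, 3, 2] sum 56, len 10
Shortest qualifying length: 9.

9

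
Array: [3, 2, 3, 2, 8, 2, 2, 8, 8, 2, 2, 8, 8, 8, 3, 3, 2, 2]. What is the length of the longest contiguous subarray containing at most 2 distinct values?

Extend right; when distinct count exceeds 2, shrink from the left:
add 3: window [3] (1 distinct), len 1
add 2: window [3, 2] (2 distinct), len 2
add 3: window [3, 2, 3] (2 distinct), len 3
add 2: window [3, 2, 3, 2] (2 distinct), len 4
add 8: window [2, 8] (2 distinct), len 2
add 2: window [2, 8, 2] (2 distinct), len 3
add 2: window [2, 8, 2, 2] (2 distinct), len 4
add 8: window [2, 8, 2, 2, 8] (2 distinct), len 5
add 8: window [2, 8, 2, 2, 8, 8] (2 distinct), len 6
add 2: window [2, 8, 2, 2, 8, 8, 2] (2 distinct), len 7
add 2: window [2, 8, 2, 2, 8, 8, 2, 2] (2 distinct), len 8
add 8: window [2, 8, 2, 2, 8, 8, 2, 2, 8] (2 distinct), len 9
add 8: window [2, 8, 2, 2, 8, 8, 2, 2, 8, 8] (2 distinct), len 10
add 8: window [2, 8, 2, 2, 8, 8, 2, 2, 8, 8, 8] (2 distinct), len 11
add 3: window [8, 8, 8, 3] (2 distinct), len 4
add 3: window [8, 8, 8, 3, 3] (2 distinct), len 5
add 2: window [3, 3, 2] (2 distinct), len 3
add 2: window [3, 3, 2, 2] (2 distinct), len 4
Longest length with ≤2 distinct: 11.

11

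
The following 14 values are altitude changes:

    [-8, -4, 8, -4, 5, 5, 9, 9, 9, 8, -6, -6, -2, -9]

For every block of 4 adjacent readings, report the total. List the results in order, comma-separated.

[-8, -4, 8, -4] → sum -8
[-4, 8, -4, 5] → sum 5
[8, -4, 5, 5] → sum 14
[-4, 5, 5, 9] → sum 15
[5, 5, 9, 9] → sum 28
[5, 9, 9, 9] → sum 32
[9, 9, 9, 8] → sum 35
[9, 9, 8, -6] → sum 20
[9, 8, -6, -6] → sum 5
[8, -6, -6, -2] → sum -6
[-6, -6, -2, -9] → sum -23

-8, 5, 14, 15, 28, 32, 35, 20, 5, -6, -23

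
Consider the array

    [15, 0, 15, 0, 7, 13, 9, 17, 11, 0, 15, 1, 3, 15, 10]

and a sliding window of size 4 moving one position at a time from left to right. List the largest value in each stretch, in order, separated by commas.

Sliding a size-4 window across the 15 values:
15 0 15 0 → max 15
0 15 0 7 → max 15
15 0 7 13 → max 15
0 7 13 9 → max 13
7 13 9 17 → max 17
13 9 17 11 → max 17
9 17 11 0 → max 17
17 11 0 15 → max 17
11 0 15 1 → max 15
0 15 1 3 → max 15
15 1 3 15 → max 15
1 3 15 10 → max 15

15, 15, 15, 13, 17, 17, 17, 17, 15, 15, 15, 15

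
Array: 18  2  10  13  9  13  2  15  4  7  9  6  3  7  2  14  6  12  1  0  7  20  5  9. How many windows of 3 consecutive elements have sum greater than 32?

2

[18, 2, 10] → sum 30
[2, 10, 13] → sum 25
[10, 13, 9] → sum 32
[13, 9, 13] → sum 35  > 32 ✓
[9, 13, 2] → sum 24
[13, 2, 15] → sum 30
[2, 15, 4] → sum 21
[15, 4, 7] → sum 26
[4, 7, 9] → sum 20
[7, 9, 6] → sum 22
[9, 6, 3] → sum 18
[6, 3, 7] → sum 16
[3, 7, 2] → sum 12
[7, 2, 14] → sum 23
[2, 14, 6] → sum 22
[14, 6, 12] → sum 32
[6, 12, 1] → sum 19
[12, 1, 0] → sum 13
[1, 0, 7] → sum 8
[0, 7, 20] → sum 27
[7, 20, 5] → sum 32
[20, 5, 9] → sum 34  > 32 ✓
2 windows satisfy the condition.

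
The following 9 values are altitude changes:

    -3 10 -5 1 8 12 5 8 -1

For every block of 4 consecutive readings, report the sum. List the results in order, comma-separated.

Sliding a size-4 window across the 9 values:
[-3, 10, -5, 1] → sum 3
[10, -5, 1, 8] → sum 14
[-5, 1, 8, 12] → sum 16
[1, 8, 12, 5] → sum 26
[8, 12, 5, 8] → sum 33
[12, 5, 8, -1] → sum 24

3, 14, 16, 26, 33, 24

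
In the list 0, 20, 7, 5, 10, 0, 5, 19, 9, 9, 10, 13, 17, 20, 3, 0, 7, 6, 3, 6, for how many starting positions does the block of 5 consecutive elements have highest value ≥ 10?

14

(0, 20, 7, 5, 10) → max 20  ≥ 10 ✓
(20, 7, 5, 10, 0) → max 20  ≥ 10 ✓
(7, 5, 10, 0, 5) → max 10  ≥ 10 ✓
(5, 10, 0, 5, 19) → max 19  ≥ 10 ✓
(10, 0, 5, 19, 9) → max 19  ≥ 10 ✓
(0, 5, 19, 9, 9) → max 19  ≥ 10 ✓
(5, 19, 9, 9, 10) → max 19  ≥ 10 ✓
(19, 9, 9, 10, 13) → max 19  ≥ 10 ✓
(9, 9, 10, 13, 17) → max 17  ≥ 10 ✓
(9, 10, 13, 17, 20) → max 20  ≥ 10 ✓
(10, 13, 17, 20, 3) → max 20  ≥ 10 ✓
(13, 17, 20, 3, 0) → max 20  ≥ 10 ✓
(17, 20, 3, 0, 7) → max 20  ≥ 10 ✓
(20, 3, 0, 7, 6) → max 20  ≥ 10 ✓
(3, 0, 7, 6, 3) → max 7
(0, 7, 6, 3, 6) → max 7
14 windows satisfy the condition.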